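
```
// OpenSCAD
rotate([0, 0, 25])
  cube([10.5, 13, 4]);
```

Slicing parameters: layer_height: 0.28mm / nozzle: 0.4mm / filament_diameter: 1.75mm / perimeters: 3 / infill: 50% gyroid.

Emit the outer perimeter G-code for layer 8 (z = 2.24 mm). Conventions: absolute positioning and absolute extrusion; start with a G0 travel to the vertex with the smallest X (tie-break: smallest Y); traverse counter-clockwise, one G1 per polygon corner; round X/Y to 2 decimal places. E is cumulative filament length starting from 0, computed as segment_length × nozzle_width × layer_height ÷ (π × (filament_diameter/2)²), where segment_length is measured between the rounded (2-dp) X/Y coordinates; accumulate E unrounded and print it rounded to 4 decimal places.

At z = 2.24 mm: the cube (footprint 10.5×13) is included at this height; (whole slice rotated 25° about Z — lengths, areas and connectivity unchanged). The outline is a single polygon with 4 vertices. Extrusion per mm of travel: 0.4 × 0.28 / (π × 0.875²) = 0.046564. Accumulating E over each segment gives final E = 2.1884.

G0 X-5.49 Y11.78 Z2.24
G1 X0.00 Y0.00 E0.6052
G1 X9.52 Y4.44 E1.0943
G1 X4.02 Y16.22 E1.6997
G1 X-5.49 Y11.78 E2.1884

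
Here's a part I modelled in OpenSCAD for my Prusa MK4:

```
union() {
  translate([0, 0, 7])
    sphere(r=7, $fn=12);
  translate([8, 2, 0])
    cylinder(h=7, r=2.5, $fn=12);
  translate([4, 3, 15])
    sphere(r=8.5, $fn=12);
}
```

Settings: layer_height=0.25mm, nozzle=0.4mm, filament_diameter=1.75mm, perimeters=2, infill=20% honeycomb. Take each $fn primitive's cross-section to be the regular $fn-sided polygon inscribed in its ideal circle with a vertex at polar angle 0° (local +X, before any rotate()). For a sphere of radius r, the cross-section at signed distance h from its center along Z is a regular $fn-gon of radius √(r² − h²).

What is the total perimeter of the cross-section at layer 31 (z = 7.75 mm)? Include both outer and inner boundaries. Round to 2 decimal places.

47.02 mm

At z = 7.75 mm: the sphere: section is a regular 12-gon, circumradius = √(r²−h²) = √(7²−0.75²) = 6.960 (perimeter = 2·12·6.960·sin(180°/12) = 43.23 mm); the cylinder at (8, 2) is absent (z outside [0, 7]); the sphere at (4, 3): section is a regular 12-gon, circumradius = √(r²−h²) = √(8.5²−7.25²) = 4.437 (perimeter = 2·12·4.437·sin(180°/12) = 27.56 mm); Taking the union: the regions partially overlap (shared area 40.87 mm²), so the edge portions inside another operand are dropped and the merged outline is re-measured after clipping — boundary = 47.02 mm. Overall, the cross-section is a single solid region. Total boundary length (outer) = 47.02 mm.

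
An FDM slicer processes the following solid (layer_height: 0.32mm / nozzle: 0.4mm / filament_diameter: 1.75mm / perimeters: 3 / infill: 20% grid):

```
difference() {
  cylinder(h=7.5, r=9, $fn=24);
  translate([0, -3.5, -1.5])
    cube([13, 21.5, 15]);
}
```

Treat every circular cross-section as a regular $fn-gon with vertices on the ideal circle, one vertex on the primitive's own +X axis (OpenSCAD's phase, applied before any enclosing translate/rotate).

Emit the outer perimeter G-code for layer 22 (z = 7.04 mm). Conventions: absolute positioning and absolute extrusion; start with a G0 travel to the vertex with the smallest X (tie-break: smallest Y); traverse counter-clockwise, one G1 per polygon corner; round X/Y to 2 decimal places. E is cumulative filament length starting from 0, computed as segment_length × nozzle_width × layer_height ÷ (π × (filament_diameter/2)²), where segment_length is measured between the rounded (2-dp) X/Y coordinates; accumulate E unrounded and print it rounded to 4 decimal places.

G0 X-9.00 Y0.00 Z7.04
G1 X-8.69 Y-2.33 E0.1251
G1 X-7.79 Y-4.50 E0.2501
G1 X-6.36 Y-6.36 E0.3750
G1 X-4.50 Y-7.79 E0.4998
G1 X-2.33 Y-8.69 E0.6248
G1 X0.00 Y-9.00 E0.7499
G1 X2.33 Y-8.69 E0.8750
G1 X4.50 Y-7.79 E1.0000
G1 X6.36 Y-6.36 E1.1249
G1 X7.79 Y-4.50 E1.2497
G1 X8.21 Y-3.50 E1.3074
G1 X0.00 Y-3.50 E1.7444
G1 X0.00 Y9.00 E2.4096
G1 X-2.33 Y8.69 E2.5346
G1 X-4.50 Y7.79 E2.6597
G1 X-6.36 Y6.36 E2.7845
G1 X-7.79 Y4.50 E2.9094
G1 X-8.69 Y2.33 E3.0344
G1 X-9.00 Y0.00 E3.1595

At z = 7.04 mm: the r=9 cylinder gives a regular 24-gon of circumradius 9 (constant along its height); the 13×21.5 cube at (0, -3.5) contributes its full rectangle; After the difference (first − rest): starting from the r=9 cylinder, the 13×21.5 cube at (0, -3.5) partially overlaps it — only the 93.39 mm² overlap (of its 279.50 mm²) is removed, clipping the outline — 1 connected region. The outline is a single polygon with 19 vertices. Extrusion per mm of travel: 0.4 × 0.32 / (π × 0.875²) = 0.053216. Accumulating E over each segment gives final E = 3.1595.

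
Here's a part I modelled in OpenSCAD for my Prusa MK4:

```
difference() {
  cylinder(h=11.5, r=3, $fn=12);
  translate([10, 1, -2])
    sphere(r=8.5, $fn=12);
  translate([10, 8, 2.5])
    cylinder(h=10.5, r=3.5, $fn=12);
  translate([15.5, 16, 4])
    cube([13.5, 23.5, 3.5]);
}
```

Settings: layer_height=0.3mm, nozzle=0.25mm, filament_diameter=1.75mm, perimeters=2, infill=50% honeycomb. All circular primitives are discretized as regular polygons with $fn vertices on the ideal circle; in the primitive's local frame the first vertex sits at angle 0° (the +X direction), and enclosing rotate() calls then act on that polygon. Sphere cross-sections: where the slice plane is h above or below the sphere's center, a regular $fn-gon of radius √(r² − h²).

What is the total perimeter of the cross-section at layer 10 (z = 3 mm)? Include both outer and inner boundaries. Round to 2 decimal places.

18.63 mm

At z = 3 mm: the r=3 cylinder contributes a regular 12-gon of circumradius 3 (perimeter = 2·12·3.000·sin(180°/12) = 18.63 mm); the r=8.5 sphere at (10, 1) slices to a regular 12-gon of circumradius 6.874 (√(r²−h²) with h=5 from center) (perimeter = 2·12·6.874·sin(180°/12) = 42.70 mm); the r=3.5 cylinder at (10, 8) contributes a regular 12-gon of circumradius 3.5 (perimeter = 2·12·3.500·sin(180°/12) = 21.74 mm); the cube at (15.5, 16) does not reach this height (z outside [4, 7.5]); Subtracting the remaining from the first: starting from the r=3 cylinder, the r=8.5 sphere at (10, 1) misses the remaining region (no effect); the r=3.5 cylinder at (10, 8) misses the remaining region (no effect) — boundary = 18.63 mm. Overall, the cross-section is a single solid region. Total boundary length (outer) = 18.63 mm.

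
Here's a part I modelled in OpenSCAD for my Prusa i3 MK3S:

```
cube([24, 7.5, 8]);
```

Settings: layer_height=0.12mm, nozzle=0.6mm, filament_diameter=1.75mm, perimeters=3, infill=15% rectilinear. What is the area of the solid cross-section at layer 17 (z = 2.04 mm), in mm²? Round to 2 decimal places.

At z = 2.04 mm: the 24×7.5 cube contributes its full rectangle (area 180.00 mm²). Overall, the cross-section is a single solid region. Net area = 180.00 mm².

180.00 mm²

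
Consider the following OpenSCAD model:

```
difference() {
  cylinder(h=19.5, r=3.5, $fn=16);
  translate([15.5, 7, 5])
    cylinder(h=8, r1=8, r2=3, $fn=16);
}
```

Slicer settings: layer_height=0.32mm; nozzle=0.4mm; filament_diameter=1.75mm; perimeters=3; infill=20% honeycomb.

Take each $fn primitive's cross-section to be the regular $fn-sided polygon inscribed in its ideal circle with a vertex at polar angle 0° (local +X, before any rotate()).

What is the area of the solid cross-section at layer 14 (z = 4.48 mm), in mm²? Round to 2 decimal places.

37.50 mm²

At z = 4.48 mm: the cylinder: section is a regular 16-gon, circumradius r=3.5 (area = (16/2)·3.500²·sin(360°/16) = 37.50 mm²); the cone at (15.5, 7) is not intersected at this z (z outside [5, 13]); Subtracting the remaining from the first: none of the subtracted shapes is present at this height, so the r=3.5 cylinder is unchanged — area = 37.50 mm². Overall, the cross-section is a single solid region. Net area = 37.50 mm².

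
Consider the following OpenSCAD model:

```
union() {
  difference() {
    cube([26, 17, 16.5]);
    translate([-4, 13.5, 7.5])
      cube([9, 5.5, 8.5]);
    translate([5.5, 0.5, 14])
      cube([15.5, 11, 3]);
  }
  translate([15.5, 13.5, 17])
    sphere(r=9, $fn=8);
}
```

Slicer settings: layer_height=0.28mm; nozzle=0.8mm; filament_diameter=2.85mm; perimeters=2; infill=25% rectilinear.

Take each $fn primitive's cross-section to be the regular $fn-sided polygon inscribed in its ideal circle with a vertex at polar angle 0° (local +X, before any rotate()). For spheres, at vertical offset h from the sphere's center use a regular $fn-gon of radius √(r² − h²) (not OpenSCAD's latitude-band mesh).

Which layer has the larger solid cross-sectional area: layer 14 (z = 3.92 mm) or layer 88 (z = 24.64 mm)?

layer 14 (z = 3.92 mm)

Layer 14 (z = 3.92): the 26×17 cube contributes its full rectangle (area 442.00 mm²); the cube at (-4, 13.5) does not reach this height (z outside [7.5, 16]); the cube at (5.5, 0.5) is absent (z outside [14, 17]); Subtracting the remaining from the first: none of the subtracted shapes is present at this height, so the 26×17 cube is unchanged — area = 442.00 mm²; the sphere at (15.5, 13.5) is not intersected at this z (|z−center|=13.080 > r=9); Merging all regions: only the result so far is present, so the union is just that shape — area = 442.00 mm². So its area = 442.00 mm². Layer 88 (z = 24.64): the cube is not intersected at this z (z outside [0, 16.5]); the cube at (-4, 13.5) is absent (z outside [7.5, 16]); the cube at (5.5, 0.5) is not intersected at this z (z outside [14, 17]); Taking the first minus the rest: the first operand is absent here, so nothing remains; the r=9 sphere at (15.5, 13.5) contributes a regular 8-gon of circumradius √(9²−7.64²) = 4.757 (area = (8/2)·4.757²·sin(360°/8) = 64.01 mm²); Merging all regions: only the r=9 sphere at (15.5, 13.5) is present, so the union is just that shape — area = 64.01 mm². So its area = 64.01 mm². Layer 14 is larger (442.00 vs 64.01 mm²).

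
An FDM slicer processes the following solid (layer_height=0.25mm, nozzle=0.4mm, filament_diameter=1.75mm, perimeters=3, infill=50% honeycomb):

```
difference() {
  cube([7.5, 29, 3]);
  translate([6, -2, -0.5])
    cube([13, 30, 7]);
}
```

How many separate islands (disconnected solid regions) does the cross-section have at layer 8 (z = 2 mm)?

At z = 2 mm: the cube (footprint 7.5×29) is included at this height; the 13×30 cube at (6, -2) contributes its full rectangle; After the difference (first − rest): starting from the 7.5×29 cube, the 13×30 cube at (6, -2) partially overlaps it — only the 42.00 mm² overlap (of its 390.00 mm²) is removed, clipping the outline — 1 connected region. Overall, the cross-section is a single solid region. Island count = 1.

1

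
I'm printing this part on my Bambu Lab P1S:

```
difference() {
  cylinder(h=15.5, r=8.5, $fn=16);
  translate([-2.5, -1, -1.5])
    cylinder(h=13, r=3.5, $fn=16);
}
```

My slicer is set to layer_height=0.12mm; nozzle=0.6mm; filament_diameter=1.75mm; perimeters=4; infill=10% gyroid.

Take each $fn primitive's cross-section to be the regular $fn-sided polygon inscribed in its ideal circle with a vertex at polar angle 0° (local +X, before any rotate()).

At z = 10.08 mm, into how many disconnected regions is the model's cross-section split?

1

At z = 10.08 mm: the r=8.5 cylinder contributes a regular 16-gon of circumradius 8.5; the r=3.5 cylinder at (-2.5, -1) contributes a regular 16-gon of circumradius 3.5; Taking the first minus the rest: starting from the r=8.5 cylinder, the r=3.5 cylinder at (-2.5, -1) lies wholly inside it (removes its full 37.50 mm² and its 21.85 mm outline becomes a hole wall) — 1 connected region with 1 hole. The result has 1 disconnected region.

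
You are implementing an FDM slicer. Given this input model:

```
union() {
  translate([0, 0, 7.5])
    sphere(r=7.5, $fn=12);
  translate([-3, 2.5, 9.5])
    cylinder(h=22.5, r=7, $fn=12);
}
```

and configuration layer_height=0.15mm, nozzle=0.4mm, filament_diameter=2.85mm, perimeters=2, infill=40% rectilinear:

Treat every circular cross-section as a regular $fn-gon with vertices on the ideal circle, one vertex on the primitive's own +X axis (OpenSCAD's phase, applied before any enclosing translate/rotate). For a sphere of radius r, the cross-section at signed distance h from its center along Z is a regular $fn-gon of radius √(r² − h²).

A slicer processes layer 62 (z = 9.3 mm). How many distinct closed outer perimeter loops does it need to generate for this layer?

At z = 9.3 mm: the r=7.5 sphere slices to a regular 12-gon of circumradius 7.281 (√(r²−h²) with h=1.8 from center); the cylinder at (-3, 2.5) is absent (z outside [9.5, 32]); Taking the union: only the r=7.5 sphere is present, so the union is just that shape — 1 connected region. The result has 1 disconnected region.

1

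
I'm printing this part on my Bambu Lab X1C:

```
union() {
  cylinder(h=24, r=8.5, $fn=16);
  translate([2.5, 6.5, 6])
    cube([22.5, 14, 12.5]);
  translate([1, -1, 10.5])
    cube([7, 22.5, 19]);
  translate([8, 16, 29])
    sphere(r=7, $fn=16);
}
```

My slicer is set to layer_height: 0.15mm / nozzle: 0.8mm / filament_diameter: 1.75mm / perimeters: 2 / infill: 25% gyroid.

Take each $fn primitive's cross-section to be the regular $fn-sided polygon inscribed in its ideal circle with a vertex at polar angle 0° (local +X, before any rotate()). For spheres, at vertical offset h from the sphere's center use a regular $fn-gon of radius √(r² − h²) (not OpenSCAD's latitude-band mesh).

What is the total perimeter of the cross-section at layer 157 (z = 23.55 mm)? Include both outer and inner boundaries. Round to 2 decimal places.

At z = 23.55 mm: the r=8.5 cylinder contributes a regular 16-gon of circumradius 8.5 (perimeter = 2·16·8.500·sin(180°/16) = 53.06 mm); the cube at (2.5, 6.5) does not reach this height (z outside [6, 18.5]); the 7×22.5 cube at (1, -1) contributes its full rectangle (perimeter 59.00 mm); the sphere at (8, 16): section is a regular 16-gon, circumradius = √(r²−h²) = √(7²−5.45²) = 4.393 (perimeter = 2·16·4.393·sin(180°/16) = 27.42 mm); Merging all regions: the regions partially overlap (shared area 82.81 mm²), so the edge portions inside another operand are dropped and the merged outline is re-measured after clipping — boundary = 87.49 mm. Overall, the cross-section is a single solid region. Total boundary length (outer) = 87.49 mm.

87.49 mm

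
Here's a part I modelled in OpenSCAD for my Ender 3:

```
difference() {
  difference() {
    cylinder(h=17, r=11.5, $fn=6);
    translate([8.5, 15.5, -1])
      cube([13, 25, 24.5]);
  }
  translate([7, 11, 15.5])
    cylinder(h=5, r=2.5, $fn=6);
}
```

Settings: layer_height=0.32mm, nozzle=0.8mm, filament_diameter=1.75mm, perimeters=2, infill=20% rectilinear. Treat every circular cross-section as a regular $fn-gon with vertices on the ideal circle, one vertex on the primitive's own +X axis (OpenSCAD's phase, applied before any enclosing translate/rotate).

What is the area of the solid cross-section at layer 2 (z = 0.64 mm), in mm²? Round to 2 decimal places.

At z = 0.64 mm: the r=11.5 cylinder gives a regular 6-gon of circumradius 11.5 (constant along its height) (area = (6/2)·11.500²·sin(360°/6) = 343.60 mm²); the cube at (8.5, 15.5) is present — its section is the full 13×25 rectangle (area 325.00 mm²); Subtracting the remaining from the first: starting from the r=11.5 cylinder (343.60 mm²), the 13×25 cube at (8.5, 15.5) misses the remaining region (no effect) — area = 343.60 mm²; the cylinder at (7, 11) is not intersected at this z (z outside [15.5, 20.5]); After the difference (first − rest): none of the subtracted shapes is present at this height, so that combined region is unchanged — area = 343.60 mm². Overall, the cross-section is a single solid region. Net area = 343.60 mm².

343.60 mm²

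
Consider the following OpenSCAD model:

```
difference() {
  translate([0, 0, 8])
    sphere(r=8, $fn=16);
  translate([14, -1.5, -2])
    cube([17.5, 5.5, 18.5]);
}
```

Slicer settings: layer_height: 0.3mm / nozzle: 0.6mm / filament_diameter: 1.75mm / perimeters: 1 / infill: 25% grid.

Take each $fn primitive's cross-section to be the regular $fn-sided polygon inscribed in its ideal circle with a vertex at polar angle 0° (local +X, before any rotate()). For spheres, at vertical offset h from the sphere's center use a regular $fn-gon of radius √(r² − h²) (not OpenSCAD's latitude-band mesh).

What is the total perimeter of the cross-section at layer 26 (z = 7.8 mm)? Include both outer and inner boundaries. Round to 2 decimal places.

At z = 7.8 mm: the r=8 sphere slices to a regular 16-gon of circumradius 7.997 (√(r²−h²) with h=0.2 from center) (perimeter = 2·16·7.997·sin(180°/16) = 49.93 mm); the cube at (14, -1.5) (footprint 17.5×5.5) is included at this height (perimeter 46.00 mm); After the difference (first − rest): starting from the r=8 sphere, the 17.5×5.5 cube at (14, -1.5) misses the remaining region (no effect) — boundary = 49.93 mm. Overall, the cross-section is a single solid region. Total boundary length (outer) = 49.93 mm.

49.93 mm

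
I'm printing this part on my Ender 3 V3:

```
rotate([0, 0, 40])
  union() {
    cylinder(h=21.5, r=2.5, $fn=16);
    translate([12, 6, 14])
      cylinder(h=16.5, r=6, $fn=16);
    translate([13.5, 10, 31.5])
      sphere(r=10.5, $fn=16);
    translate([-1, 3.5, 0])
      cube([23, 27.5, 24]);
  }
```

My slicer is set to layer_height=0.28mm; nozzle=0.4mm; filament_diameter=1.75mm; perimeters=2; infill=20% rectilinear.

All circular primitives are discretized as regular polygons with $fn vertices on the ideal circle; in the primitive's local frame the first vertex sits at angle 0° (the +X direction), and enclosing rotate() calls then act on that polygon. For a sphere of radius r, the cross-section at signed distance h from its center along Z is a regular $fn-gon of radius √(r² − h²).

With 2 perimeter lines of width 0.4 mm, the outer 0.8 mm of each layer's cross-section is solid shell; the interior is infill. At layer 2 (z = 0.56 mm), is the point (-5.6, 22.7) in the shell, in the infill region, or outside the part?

infill

At z = 0.56 mm: the r=2.5 cylinder gives a regular 16-gon of circumradius 2.5 (constant along its height); the cylinder at (12, 6) is not intersected at this z (z outside [14, 30.5]); the sphere at (13.5, 10) is not intersected at this z (|z−center|=30.940 > r=10.5); the 23×27.5 cube at (-1, 3.5) contributes its full rectangle; Merging all regions: the 2 present regions are separate (no shared area or edge), so areas and boundary lengths simply add and each stays a separate island — 2 connected regions; (whole slice rotated 40° about Z — lengths, areas and connectivity unchanged). Overall, the cross-section has 2 separate islands. Undo the 40° rotation: the query point maps to (10.301, 20.989) in the un-rotated model frame. The nearest boundary edge runs (-1.00, 31.00)→(22.00, 31.00); distance from the point to it = 10.01 mm. (Shell/infill is judged within the island containing the point — the largest one.) The point is inside the cross-section and 10.01 mm from the nearest boundary — more than the 0.8 mm shell width (2 × 0.4), so it's in the infill interior.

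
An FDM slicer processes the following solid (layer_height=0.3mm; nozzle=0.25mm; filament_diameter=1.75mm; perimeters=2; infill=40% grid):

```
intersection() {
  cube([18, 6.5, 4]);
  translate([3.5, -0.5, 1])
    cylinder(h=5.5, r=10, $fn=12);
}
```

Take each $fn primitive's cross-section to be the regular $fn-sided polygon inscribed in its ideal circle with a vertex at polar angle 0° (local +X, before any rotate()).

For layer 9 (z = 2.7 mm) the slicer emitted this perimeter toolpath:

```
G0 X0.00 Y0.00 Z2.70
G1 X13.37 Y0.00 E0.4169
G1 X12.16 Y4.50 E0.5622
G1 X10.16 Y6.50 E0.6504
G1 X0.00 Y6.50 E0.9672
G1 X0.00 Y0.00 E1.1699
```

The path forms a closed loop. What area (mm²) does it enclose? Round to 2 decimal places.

79.76 mm²

Apply the shoelace formula to the sequence of (X, Y) vertices; enclosed area = 79.76 mm².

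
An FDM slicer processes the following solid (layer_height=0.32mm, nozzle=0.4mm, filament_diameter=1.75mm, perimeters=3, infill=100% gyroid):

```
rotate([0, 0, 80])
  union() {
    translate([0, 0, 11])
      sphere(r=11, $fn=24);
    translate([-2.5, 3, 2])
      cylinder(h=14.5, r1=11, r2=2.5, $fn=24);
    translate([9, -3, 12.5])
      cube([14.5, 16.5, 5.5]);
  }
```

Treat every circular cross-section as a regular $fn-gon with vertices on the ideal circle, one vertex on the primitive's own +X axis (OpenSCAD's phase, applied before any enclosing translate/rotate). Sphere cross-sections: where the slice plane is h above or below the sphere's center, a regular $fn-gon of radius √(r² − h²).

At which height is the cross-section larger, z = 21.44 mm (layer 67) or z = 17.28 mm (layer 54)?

layer 54 (z = 17.28 mm)

Layer 67 (z = 21.44): the r=11 sphere slices to a regular 24-gon of circumradius 3.465 (√(r²−h²) with h=10.44 from center) (area = (24/2)·3.465²·sin(360°/24) = 37.29 mm²); the cone at (-2.5, 3) is not intersected at this z (z outside [2, 16.5]); the cube at (9, -3) is absent (z outside [12.5, 18]); Taking the union: only the r=11 sphere is present, so the union is just that shape — area = 37.29 mm²; (whole slice rotated 80° about Z — lengths, areas and connectivity unchanged). So its area = 37.29 mm². Layer 54 (z = 17.28): the r=11 sphere slices to a regular 24-gon of circumradius 9.031 (√(r²−h²) with h=6.28 from center) (area = (24/2)·9.031²·sin(360°/24) = 253.32 mm²); the cone at (-2.5, 3) does not reach this height (z outside [2, 16.5]); the cube at (9, -3) is present — its section is the full 14.5×16.5 rectangle (area 239.25 mm²); Merging all regions: the regions partially overlap — summed areas 492.57 mm² minus the doubly-counted overlap 0.01 mm² gives 492.56 mm² — area = 492.56 mm²; (rotated 80° about Z; rotation is an isometry so areas/perimeters/island counts are preserved). So its area = 492.56 mm². Layer 54 is larger (492.56 vs 37.29 mm²).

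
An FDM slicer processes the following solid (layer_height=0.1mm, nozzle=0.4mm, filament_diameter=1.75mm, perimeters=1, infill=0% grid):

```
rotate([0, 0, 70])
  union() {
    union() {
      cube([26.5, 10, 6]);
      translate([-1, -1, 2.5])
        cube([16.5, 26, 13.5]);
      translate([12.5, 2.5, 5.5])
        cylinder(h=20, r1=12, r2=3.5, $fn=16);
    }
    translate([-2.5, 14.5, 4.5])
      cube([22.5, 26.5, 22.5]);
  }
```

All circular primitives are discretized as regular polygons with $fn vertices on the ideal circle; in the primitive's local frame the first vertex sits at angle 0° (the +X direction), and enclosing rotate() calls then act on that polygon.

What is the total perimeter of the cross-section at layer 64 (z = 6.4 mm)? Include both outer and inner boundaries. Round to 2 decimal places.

At z = 6.4 mm: the cube is absent (z outside [0, 6]); the 16.5×26 cube at (-1, -1) contributes its full rectangle (perimeter 85.00 mm); the cone at (12.5, 2.5) (r1=12→r2=3.5) has section circumradius 11.617 here — a regular 16-gon (perimeter = 2·16·11.617·sin(180°/16) = 72.53 mm); Merging all regions: the regions partially overlap (shared area 187.20 mm²), so the edge portions inside another operand are dropped and the merged outline is re-measured after clipping — boundary = 104.33 mm; the 22.5×26.5 cube at (-2.5, 14.5) contributes its full rectangle (perimeter 98.00 mm); Taking the union: the regions partially overlap (shared area 173.25 mm²), so the edge portions inside another operand are dropped and the merged outline is re-measured after clipping — boundary = 148.33 mm; (rotated 70° about Z; rotation is an isometry so areas/perimeters/island counts are preserved). Overall, the cross-section is a single solid region. Total boundary length (outer) = 148.33 mm.

148.33 mm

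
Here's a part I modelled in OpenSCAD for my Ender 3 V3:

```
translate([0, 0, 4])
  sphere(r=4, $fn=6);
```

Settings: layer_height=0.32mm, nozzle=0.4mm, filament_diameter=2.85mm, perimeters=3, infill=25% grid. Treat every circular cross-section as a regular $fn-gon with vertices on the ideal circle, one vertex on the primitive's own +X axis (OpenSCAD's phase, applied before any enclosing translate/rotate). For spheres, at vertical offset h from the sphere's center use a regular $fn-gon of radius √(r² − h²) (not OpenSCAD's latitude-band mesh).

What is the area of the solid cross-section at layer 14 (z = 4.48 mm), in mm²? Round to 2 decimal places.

At z = 4.48 mm: the sphere: section is a regular 6-gon, circumradius = √(r²−h²) = √(4²−0.48²) = 3.971 (area = (6/2)·3.971²·sin(360°/6) = 40.97 mm²). Overall, the cross-section is a single solid region. Net area = 40.97 mm².

40.97 mm²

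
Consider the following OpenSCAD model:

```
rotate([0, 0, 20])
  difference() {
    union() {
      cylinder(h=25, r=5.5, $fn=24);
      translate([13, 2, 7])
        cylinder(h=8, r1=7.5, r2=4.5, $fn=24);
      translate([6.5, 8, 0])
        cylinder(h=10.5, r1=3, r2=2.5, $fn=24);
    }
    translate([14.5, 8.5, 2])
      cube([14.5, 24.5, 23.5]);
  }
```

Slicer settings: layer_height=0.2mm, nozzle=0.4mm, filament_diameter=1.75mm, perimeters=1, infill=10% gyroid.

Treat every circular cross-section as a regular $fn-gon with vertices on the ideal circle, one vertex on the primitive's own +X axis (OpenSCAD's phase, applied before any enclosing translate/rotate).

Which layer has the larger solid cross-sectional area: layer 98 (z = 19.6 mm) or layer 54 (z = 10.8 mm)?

Layer 98 (z = 19.6): the cylinder: section is a regular 24-gon, circumradius r=5.5 (area = (24/2)·5.500²·sin(360°/24) = 93.95 mm²); the cone at (13, 2) does not reach this height (z outside [7, 15]); the cone at (6.5, 8) does not reach this height (z outside [0, 10.5]); Combining (union): only the r=5.5 cylinder is present, so the union is just that shape — area = 93.95 mm²; the 14.5×24.5 cube at (14.5, 8.5) contributes its full rectangle (area 355.25 mm²); Taking the first minus the rest: starting from that combined region (93.95 mm²), the 14.5×24.5 cube at (14.5, 8.5) misses the remaining region (no effect) — area = 93.95 mm²; (whole slice rotated 20° about Z — lengths, areas and connectivity unchanged). So its area = 93.95 mm². Layer 54 (z = 10.8): the cylinder: section is a regular 24-gon, circumradius r=5.5 (area = (24/2)·5.500²·sin(360°/24) = 93.95 mm²); the cone at (13, 2): at t=0.475 of its height the radius interpolates to r₁+(r₂−r₁)t = 6.075, giving a regular 24-gon of that circumradius (area = (24/2)·6.075²·sin(360°/24) = 114.62 mm²); the cone at (6.5, 8) is not intersected at this z (z outside [0, 10.5]); Combining (union): the 2 present regions are separate (no shared area or edge), so areas and boundary lengths simply add and each stays a separate island — area = 208.57 mm²; the cube at (14.5, 8.5) (footprint 14.5×24.5) is included at this height (area 355.25 mm²); Subtracting the remaining from the first: starting from the result so far (208.57 mm²), the 14.5×24.5 cube at (14.5, 8.5) misses the remaining region (no effect) — area = 208.57 mm²; (whole slice rotated 20° about Z — lengths, areas and connectivity unchanged). So its area = 208.57 mm². Layer 54 is larger (208.57 vs 93.95 mm²).

layer 54 (z = 10.8 mm)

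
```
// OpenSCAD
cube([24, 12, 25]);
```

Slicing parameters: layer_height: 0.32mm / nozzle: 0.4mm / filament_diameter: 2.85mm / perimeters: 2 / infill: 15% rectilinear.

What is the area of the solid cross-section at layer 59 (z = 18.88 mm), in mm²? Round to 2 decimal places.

288.00 mm²

At z = 18.88 mm: the cube is present — its section is the full 24×12 rectangle (area 288.00 mm²). Overall, the cross-section is a single solid region. Net area = 288.00 mm².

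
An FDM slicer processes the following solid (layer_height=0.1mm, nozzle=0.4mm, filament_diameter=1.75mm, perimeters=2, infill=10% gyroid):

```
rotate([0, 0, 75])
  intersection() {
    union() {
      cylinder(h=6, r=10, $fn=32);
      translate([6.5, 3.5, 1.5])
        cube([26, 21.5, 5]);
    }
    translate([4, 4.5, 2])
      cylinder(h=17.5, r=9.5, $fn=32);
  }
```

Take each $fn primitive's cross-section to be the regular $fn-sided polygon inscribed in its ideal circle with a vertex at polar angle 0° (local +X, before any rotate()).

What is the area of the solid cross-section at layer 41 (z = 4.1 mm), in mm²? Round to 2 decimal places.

228.57 mm²

At z = 4.1 mm: the r=10 cylinder contributes a regular 32-gon of circumradius 10 (area = (32/2)·10.000²·sin(360°/32) = 312.14 mm²); the cube at (6.5, 3.5) is present — its section is the full 26×21.5 rectangle (area 559.00 mm²); Taking the union: the regions partially overlap — summed areas 871.14 mm² minus the doubly-counted overlap 6.79 mm² gives 864.36 mm² — area = 864.36 mm²; the r=9.5 cylinder at (4, 4.5) contributes a regular 32-gon of circumradius 9.5 (area = (32/2)·9.500²·sin(360°/32) = 281.71 mm²); Keeping only the common overlap: the r=9.5 cylinder at (4, 4.5) partially overlaps the result so far; clipping to the common part keeps 228.57 mm² — area = 228.57 mm²; (whole slice rotated 75° about Z — lengths, areas and connectivity unchanged). Overall, the cross-section is a single solid region. Net area = 228.57 mm².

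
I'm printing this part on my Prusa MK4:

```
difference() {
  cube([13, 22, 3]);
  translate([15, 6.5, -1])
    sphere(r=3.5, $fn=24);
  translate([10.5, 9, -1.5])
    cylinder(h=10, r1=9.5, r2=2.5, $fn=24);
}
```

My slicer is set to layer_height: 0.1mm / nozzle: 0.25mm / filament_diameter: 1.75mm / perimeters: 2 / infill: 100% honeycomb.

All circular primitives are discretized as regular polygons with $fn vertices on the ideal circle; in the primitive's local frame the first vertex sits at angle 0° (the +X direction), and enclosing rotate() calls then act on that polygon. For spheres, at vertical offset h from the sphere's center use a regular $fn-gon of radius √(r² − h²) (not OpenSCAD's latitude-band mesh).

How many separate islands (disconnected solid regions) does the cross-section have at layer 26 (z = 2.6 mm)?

1

At z = 2.6 mm: the cube (footprint 13×22) is included at this height; the sphere at (15, 6.5) is absent (|z−center|=3.600 > r=3.5); the cone at (10.5, 9) (r1=9.5→r2=2.5) has section circumradius 6.630 here — a regular 24-gon; Subtracting the remaining from the first: starting from the 13×22 cube, the cone at (10.5, 9) partially overlaps it — only the 100.41 mm² overlap (of its 136.52 mm²) is removed, clipping the outline — 1 connected region. Overall, the cross-section is a single solid region. Island count = 1.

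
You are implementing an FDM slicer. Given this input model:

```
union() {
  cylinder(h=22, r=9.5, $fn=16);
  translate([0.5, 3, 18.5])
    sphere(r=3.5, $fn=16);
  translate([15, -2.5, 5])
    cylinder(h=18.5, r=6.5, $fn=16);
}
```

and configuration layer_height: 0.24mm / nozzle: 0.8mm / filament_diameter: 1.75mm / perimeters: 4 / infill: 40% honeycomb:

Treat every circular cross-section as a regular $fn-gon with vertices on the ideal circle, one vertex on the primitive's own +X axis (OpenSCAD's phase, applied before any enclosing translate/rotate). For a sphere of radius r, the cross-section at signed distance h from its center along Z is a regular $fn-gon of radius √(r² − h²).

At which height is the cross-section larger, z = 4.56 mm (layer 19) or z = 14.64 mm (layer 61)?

Layer 19 (z = 4.56): the r=9.5 cylinder gives a regular 16-gon of circumradius 9.5 (constant along its height) (area = (16/2)·9.500²·sin(360°/16) = 276.30 mm²); the sphere at (0.5, 3) does not reach this height (|z−center|=13.940 > r=3.5); the cylinder at (15, -2.5) is absent (z outside [5, 23.5]); Merging all regions: only the r=9.5 cylinder is present, so the union is just that shape — area = 276.30 mm². So its area = 276.30 mm². Layer 61 (z = 14.64): the cylinder: section is a regular 16-gon, circumradius r=9.5 (area = (16/2)·9.500²·sin(360°/16) = 276.30 mm²); the sphere at (0.5, 3) is not intersected at this z (|z−center|=3.860 > r=3.5); the r=6.5 cylinder at (15, -2.5) contributes a regular 16-gon of circumradius 6.5 (area = (16/2)·6.500²·sin(360°/16) = 129.35 mm²); Merging all regions: the regions partially overlap — summed areas 405.64 mm² minus the doubly-counted overlap 1.71 mm² gives 403.93 mm² — area = 403.93 mm². So its area = 403.93 mm². Layer 61 is larger (403.93 vs 276.30 mm²).

layer 61 (z = 14.64 mm)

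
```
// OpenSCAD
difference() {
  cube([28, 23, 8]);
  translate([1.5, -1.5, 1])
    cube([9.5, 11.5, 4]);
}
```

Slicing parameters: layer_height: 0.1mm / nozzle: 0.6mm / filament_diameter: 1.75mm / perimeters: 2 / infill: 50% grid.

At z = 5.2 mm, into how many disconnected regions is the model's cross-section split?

At z = 5.2 mm: the 28×23 cube contributes its full rectangle; the cube at (1.5, -1.5) does not reach this height (z outside [1, 5]); Subtracting the remaining from the first: none of the subtracted shapes is present at this height, so the 28×23 cube is unchanged — 1 connected region. The result has 1 disconnected region.

1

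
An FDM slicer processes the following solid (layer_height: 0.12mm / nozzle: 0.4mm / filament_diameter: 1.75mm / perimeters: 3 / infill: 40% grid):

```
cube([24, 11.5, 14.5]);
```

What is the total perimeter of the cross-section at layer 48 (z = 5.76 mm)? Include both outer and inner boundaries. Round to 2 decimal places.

71.00 mm

At z = 5.76 mm: the cube (footprint 24×11.5) is included at this height (perimeter 71.00 mm). Overall, the cross-section is a single solid region. Total boundary length (outer) = 71.00 mm.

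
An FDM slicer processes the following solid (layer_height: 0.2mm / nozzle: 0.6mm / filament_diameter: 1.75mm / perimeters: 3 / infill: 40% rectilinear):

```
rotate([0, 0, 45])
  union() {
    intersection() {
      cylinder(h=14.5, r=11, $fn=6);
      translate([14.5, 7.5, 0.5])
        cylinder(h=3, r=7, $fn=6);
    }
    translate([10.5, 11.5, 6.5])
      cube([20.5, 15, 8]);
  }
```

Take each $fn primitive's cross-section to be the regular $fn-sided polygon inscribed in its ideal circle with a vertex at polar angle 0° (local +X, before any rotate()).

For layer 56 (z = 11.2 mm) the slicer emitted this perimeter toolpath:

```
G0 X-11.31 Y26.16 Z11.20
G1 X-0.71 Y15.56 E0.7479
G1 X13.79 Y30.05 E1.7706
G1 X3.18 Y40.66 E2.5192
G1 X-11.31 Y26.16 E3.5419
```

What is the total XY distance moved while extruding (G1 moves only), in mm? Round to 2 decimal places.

Sum the Euclidean lengths of each G1 segment: total = 70.99 mm.

70.99 mm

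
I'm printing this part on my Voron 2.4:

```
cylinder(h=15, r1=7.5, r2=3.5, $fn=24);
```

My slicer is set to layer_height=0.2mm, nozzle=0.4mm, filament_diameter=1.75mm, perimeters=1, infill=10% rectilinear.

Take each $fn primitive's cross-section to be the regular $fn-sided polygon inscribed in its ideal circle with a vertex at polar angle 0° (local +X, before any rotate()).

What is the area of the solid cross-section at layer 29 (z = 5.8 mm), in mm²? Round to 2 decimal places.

At z = 5.8 mm: the cone: at t=0.387 of its height the radius interpolates to r₁+(r₂−r₁)t = 5.953, giving a regular 24-gon of that circumradius (area = (24/2)·5.953²·sin(360°/24) = 110.08 mm²). Overall, the cross-section is a single solid region. Net area = 110.08 mm².

110.08 mm²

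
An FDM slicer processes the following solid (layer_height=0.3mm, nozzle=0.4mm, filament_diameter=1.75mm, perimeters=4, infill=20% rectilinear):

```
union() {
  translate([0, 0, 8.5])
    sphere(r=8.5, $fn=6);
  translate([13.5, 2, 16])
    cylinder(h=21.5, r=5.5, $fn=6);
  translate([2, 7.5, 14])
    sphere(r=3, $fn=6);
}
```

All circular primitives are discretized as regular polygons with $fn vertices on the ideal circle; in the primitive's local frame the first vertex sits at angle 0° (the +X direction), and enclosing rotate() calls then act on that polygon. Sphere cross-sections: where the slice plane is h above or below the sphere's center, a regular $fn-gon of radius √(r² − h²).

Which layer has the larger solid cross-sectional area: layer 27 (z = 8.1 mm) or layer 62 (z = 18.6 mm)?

layer 27 (z = 8.1 mm)

Layer 27 (z = 8.1): the r=8.5 sphere contributes a regular 6-gon of circumradius √(8.5²−0.4²) = 8.491 (area = (6/2)·8.491²·sin(360°/6) = 187.30 mm²); the cylinder at (13.5, 2) is not intersected at this z (z outside [16, 37.5]); the sphere at (2, 7.5) is absent (|z−center|=5.900 > r=3); Taking the union: only the r=8.5 sphere is present, so the union is just that shape — area = 187.30 mm². So its area = 187.30 mm². Layer 62 (z = 18.6): the sphere does not reach this height (|z−center|=10.100 > r=8.5); the r=5.5 cylinder at (13.5, 2) gives a regular 6-gon of circumradius 5.5 (constant along its height) (area = (6/2)·5.500²·sin(360°/6) = 78.59 mm²); the sphere at (2, 7.5) is absent (|z−center|=4.600 > r=3); Merging all regions: only the r=5.5 cylinder at (13.5, 2) is present, so the union is just that shape — area = 78.59 mm². So its area = 78.59 mm². Layer 27 is larger (187.30 vs 78.59 mm²).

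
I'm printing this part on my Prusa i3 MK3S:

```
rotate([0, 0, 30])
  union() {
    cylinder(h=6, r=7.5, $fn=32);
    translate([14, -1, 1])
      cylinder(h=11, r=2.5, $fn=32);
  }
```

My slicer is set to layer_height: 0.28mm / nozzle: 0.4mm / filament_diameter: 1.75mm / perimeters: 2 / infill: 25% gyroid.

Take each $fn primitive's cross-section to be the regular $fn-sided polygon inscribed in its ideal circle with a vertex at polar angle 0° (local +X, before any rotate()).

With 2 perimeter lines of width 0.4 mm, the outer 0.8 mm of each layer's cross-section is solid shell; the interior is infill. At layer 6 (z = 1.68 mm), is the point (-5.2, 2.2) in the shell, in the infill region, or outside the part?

At z = 1.68 mm: the r=7.5 cylinder contributes a regular 32-gon of circumradius 7.5; the r=2.5 cylinder at (14, -1) contributes a regular 32-gon of circumradius 2.5; Merging all regions: the 2 present regions are separate (no shared area or edge), so areas and boundary lengths simply add and each stays a separate island — 2 connected regions; (rotated 30° about Z; rotation is an isometry so areas/perimeters/island counts are preserved). Overall, the cross-section has 2 separate islands. Undo the 30° rotation: the query point maps to (-3.403, 4.505) in the un-rotated model frame. The nearest boundary edge runs (-5.30, 5.30)→(-4.17, 6.24); distance from the point to it = 1.82 mm. (Shell/infill is judged within the island containing the point — the largest one.) The point is inside the cross-section and 1.82 mm from the nearest boundary — more than the 0.8 mm shell width (2 × 0.4), so it's in the infill interior.

infill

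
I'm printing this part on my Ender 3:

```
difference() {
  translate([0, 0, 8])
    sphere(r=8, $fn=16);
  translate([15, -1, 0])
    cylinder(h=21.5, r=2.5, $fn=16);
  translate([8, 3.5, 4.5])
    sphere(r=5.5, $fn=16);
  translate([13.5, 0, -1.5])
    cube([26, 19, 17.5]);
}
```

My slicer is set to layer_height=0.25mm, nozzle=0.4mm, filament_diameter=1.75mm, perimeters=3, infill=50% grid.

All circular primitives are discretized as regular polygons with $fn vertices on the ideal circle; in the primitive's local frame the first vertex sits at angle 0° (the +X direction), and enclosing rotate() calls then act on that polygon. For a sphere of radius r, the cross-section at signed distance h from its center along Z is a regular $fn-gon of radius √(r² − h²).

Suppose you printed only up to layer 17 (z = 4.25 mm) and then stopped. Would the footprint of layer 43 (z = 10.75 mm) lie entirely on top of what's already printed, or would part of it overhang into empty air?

Compare the two slices. At z = 4.25: the r=8 sphere contributes a regular 16-gon of circumradius √(8²−3.75²) = 7.067 (area = (16/2)·7.067²·sin(360°/16) = 152.88 mm²); the r=2.5 cylinder at (15, -1) contributes a regular 16-gon of circumradius 2.5 (area = (16/2)·2.500²·sin(360°/16) = 19.13 mm²); the r=5.5 sphere at (8, 3.5) slices to a regular 16-gon of circumradius 5.494 (√(r²−h²) with h=0.25 from center) (area = (16/2)·5.494²·sin(360°/16) = 92.42 mm²); the cube at (13.5, 0) (footprint 26×19) is included at this height (area 494.00 mm²); Subtracting the remaining from the first: starting from the r=8 sphere (152.88 mm²), the r=2.5 cylinder at (15, -1) misses the remaining region (no effect); the r=5.5 sphere at (8, 3.5) partially overlaps it — only the 21.97 mm² overlap (of its 92.42 mm²) is removed, clipping the outline; the 26×19 cube at (13.5, 0) misses the remaining region (no effect) — area = 130.91 mm². At z = 10.75: the r=8 sphere slices to a regular 16-gon of circumradius 7.512 (√(r²−h²) with h=2.75 from center) (area = (16/2)·7.512²·sin(360°/16) = 172.78 mm²); the r=2.5 cylinder at (15, -1) gives a regular 16-gon of circumradius 2.5 (constant along its height) (area = (16/2)·2.500²·sin(360°/16) = 19.13 mm²); the sphere at (8, 3.5) does not reach this height (|z−center|=6.250 > r=5.5); the cube at (13.5, 0) (footprint 26×19) is included at this height (area 494.00 mm²); Subtracting the remaining from the first: starting from the r=8 sphere (172.78 mm²), the r=2.5 cylinder at (15, -1) misses the remaining region (no effect); the 26×19 cube at (13.5, 0) misses the remaining region (no effect) — area = 172.78 mm². Checking containment: at z = 10.75 the cross-section extends beyond the z = 4.25 cross-section by about 41.87 mm².

part overhangs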